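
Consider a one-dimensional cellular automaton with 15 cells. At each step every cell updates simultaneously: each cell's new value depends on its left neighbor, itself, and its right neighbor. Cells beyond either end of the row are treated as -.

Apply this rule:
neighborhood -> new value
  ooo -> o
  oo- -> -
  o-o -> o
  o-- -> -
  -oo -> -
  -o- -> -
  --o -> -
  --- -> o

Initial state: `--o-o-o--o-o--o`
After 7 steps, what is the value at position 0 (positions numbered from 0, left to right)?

o--o-o----o----
----o--oo---ooo
ooo-------o--o-
-o--ooooo------
-----ooo--ooooo
oooo--o----ooo-
-oo-----oo--o--
position 0 holds -

-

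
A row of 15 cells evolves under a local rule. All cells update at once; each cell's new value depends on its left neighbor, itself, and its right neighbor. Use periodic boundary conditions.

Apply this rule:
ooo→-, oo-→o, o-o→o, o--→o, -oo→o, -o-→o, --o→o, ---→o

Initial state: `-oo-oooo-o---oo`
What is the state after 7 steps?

step 1: ooooo--oooooooo
step 2: ----oooo-------
step 3: ooooo--oooooooo  (repeats step 1; period 2)
step 7: ooooo--oooooooo

ooooo--oooooooo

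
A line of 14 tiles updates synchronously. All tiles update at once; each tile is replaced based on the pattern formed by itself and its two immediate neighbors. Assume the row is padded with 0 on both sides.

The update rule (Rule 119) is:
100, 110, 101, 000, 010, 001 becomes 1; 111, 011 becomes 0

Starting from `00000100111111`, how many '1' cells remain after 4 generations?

11111111000001
00000001111111
11111110000001
00000011111111
count of 1: 8

8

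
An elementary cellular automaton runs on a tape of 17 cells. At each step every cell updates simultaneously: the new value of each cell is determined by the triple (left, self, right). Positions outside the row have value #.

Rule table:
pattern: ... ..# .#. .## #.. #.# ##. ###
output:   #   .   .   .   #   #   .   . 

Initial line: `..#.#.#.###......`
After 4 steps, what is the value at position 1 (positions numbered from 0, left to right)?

#..#.#.#...#####.
.#..#.#.##......#
#.#..#.#..#####..
.#.#..#.#......#.
position 1 holds #

#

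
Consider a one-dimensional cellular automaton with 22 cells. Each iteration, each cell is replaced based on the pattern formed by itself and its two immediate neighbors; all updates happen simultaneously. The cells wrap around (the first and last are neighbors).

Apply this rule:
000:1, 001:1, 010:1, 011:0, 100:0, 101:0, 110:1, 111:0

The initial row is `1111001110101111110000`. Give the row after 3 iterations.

0001010010100000010111

iteration 1: 0001010010100000010111
iteration 2: 0111010110101111110001
iteration 3: 0001010010100000010111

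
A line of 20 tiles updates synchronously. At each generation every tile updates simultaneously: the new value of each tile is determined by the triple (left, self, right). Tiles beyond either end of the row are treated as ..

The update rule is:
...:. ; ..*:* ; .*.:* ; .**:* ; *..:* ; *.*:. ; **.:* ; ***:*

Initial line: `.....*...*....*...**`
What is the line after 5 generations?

....***.***..***.***
...****.********.***
..*****.********.***
.******.********.***
*******.********.***

*******.********.***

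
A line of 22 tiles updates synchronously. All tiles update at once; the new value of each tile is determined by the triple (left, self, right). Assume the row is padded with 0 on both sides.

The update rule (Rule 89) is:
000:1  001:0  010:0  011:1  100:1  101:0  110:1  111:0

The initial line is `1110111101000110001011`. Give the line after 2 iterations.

0000010010110100111011

iteration 1: 1010100100110111100011
iteration 2: 0000010010110100111011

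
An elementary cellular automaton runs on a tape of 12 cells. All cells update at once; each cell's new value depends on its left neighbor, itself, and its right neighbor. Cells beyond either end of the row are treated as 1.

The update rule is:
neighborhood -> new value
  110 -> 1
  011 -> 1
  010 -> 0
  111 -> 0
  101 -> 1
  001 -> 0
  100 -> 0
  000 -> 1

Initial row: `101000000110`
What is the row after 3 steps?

100000010100

110011110111
010010011100
100000010100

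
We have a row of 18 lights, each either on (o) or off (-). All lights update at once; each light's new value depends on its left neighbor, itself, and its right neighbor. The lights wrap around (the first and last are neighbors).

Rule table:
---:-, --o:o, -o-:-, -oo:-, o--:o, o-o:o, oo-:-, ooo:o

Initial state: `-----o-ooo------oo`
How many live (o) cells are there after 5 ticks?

9

o---o-o-o-o----o--
-o-o-o-o-o-o--o-oo
o-o-o-o-o-o-oo-o--
-o-o-o-o-o-o--o-oo  (repeats tick 2; period 2)
tick 5: o-o-o-o-o-o-oo-o--
count of o: 9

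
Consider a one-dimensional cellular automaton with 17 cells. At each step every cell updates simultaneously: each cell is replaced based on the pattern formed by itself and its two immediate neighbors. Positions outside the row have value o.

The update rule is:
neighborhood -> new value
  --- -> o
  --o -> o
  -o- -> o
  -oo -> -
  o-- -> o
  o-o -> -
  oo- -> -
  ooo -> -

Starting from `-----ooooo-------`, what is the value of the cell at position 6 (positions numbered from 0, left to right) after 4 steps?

ooooo-----ooooooo
-----ooooo-------  (repeats step 0; period 2)
step 4: -----ooooo-------
position 6 holds o

o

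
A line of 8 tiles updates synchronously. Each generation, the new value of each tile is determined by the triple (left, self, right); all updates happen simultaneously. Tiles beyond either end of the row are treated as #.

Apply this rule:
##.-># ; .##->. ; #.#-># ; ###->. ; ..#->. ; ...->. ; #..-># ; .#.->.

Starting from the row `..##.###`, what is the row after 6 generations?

#..##...
##..##..
.##..##.
#.##..##
##.##...
.##.##..

.##.##..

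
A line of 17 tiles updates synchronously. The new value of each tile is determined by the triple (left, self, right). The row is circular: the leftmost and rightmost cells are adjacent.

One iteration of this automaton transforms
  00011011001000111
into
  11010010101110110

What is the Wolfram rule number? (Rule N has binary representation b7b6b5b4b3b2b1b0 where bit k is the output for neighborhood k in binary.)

position 15: 111 → 1  (bit 7 = 1)
position 4: 110 → 0  (bit 6 = 0)
position 5: 101 → 0  (bit 5 = 0)
position 0: 100 → 1  (bit 4 = 1)
position 3: 011 → 1  (bit 3 = 1)
position 10: 010 → 1  (bit 2 = 1)
position 2: 001 → 0  (bit 1 = 0)
position 1: 000 → 1  (bit 0 = 1)
bits b7..b0 = 10011101 = 157

157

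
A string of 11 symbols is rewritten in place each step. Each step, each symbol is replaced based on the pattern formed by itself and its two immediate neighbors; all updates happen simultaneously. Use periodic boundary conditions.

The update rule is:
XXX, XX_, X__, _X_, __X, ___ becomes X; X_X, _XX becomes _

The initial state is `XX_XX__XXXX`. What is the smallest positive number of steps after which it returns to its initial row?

XX__XXX_XXX
XXXX_XX__XX
XXXX__XXX_X
XXXXXX_XX__
_XXXXX__XXX
__XXXXXX_XX
XX_XXXXX__X
XX__XXXXXX_
_XXX_XXXXX_
X_XX__XXXXX
X__XXX_XXXX
XXX_XX__XXX
XXX__XXX_XX
XXXXX_XX__X
XXXXX__XXX_
_XXXXXX_XX_
X_XXXXX__XX
X__XXXXXX_X
XXX_XXXXX__
_XX__XXXXXX
__XXX_XXXXX
XX_XX__XXXX

22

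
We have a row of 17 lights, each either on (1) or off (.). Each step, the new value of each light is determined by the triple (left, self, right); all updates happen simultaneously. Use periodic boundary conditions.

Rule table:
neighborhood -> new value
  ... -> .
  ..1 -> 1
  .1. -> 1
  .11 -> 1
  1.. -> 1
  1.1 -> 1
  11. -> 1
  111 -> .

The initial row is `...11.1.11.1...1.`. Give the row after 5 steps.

....11...11...111

..11111111111.111
111.........111.1
..11.......11.111
11111.....11111.1
....11...11...111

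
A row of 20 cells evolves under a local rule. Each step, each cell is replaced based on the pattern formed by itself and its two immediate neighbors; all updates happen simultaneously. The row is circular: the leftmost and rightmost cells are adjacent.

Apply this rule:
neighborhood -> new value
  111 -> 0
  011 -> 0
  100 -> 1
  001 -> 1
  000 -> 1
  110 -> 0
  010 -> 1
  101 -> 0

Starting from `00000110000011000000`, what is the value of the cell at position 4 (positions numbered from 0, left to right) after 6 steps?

11111001111100111111
00000110000011000000  (repeats step 0; period 2)
step 6: 00000110000011000000
position 4 holds 0

0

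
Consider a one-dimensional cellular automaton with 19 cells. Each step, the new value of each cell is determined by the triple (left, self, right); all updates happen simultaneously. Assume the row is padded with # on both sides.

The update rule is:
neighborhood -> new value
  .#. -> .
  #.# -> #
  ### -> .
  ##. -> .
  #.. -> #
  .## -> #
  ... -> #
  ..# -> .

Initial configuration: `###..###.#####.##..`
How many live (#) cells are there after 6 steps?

...#.#..##....##.#.
##..#.#.#.###.#.#.#
..#..#.#.##..#.#.##
#..#..#.##.#..#.##.
.#..#..##.#.#..##.#
#.#..#.#.#.#.#.#.##
count of #: 10

10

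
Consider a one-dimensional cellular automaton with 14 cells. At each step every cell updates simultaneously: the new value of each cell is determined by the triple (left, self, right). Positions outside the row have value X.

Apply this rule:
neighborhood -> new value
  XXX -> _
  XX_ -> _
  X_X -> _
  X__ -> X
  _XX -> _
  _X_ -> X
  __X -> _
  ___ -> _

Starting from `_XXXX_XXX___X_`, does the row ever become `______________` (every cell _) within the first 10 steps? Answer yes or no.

_________X__X_
X________XX_X_
_X__________X_
_XX_________X_
___X________X_
X__XX_______X_
_X___X______X_
_XX__XX_____X_
___X___X____X_
X__XX__XX___X_
step 10 is X__XX__XX___X_, still not uniform _

no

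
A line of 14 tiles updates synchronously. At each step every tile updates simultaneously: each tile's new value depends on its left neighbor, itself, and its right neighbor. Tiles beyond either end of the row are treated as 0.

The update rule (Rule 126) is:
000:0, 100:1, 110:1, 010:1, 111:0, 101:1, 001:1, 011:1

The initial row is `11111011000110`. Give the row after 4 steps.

10001111101111
11011000111001
11111101101111
10000111111001

10000111111001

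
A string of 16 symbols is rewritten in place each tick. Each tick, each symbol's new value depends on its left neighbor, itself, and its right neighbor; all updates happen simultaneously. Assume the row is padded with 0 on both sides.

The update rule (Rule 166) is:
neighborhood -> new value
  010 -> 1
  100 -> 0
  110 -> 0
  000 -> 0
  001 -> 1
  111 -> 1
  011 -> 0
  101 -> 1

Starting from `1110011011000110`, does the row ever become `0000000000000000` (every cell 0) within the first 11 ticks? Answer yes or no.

0100100100001000
1101101100011000
0010010000100000
0110110001100000
1001000010000000
1011000110000000
1100001000000000
0000011000000000
0000100000000000
0001100000000000
0010000000000000
tick 11 is 0010000000000000, still not uniform 0

no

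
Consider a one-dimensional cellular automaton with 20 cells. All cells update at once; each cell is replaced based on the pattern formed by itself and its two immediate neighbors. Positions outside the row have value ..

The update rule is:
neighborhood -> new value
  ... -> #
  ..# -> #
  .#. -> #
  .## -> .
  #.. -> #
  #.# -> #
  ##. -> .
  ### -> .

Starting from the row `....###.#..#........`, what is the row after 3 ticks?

####...#############

####...#############
....###.............
####...#############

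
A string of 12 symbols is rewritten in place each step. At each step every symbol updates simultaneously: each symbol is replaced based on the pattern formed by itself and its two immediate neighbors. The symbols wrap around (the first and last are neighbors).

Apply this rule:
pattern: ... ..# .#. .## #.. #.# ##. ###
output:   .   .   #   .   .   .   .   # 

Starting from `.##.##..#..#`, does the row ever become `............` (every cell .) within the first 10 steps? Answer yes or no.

........#..#
........#..#  (fixed point — unchanged through step 10)
step 10 is ........#..#, still not uniform .

no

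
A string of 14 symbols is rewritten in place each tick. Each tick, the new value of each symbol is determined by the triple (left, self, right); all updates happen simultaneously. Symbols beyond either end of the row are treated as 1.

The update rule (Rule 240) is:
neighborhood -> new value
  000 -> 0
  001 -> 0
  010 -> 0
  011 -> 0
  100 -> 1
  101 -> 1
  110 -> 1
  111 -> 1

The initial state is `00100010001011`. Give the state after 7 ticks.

11111110010001

10010001000101
11001000100010
11100100010001
11110010001000
11111001000100
11111100100010
11111110010001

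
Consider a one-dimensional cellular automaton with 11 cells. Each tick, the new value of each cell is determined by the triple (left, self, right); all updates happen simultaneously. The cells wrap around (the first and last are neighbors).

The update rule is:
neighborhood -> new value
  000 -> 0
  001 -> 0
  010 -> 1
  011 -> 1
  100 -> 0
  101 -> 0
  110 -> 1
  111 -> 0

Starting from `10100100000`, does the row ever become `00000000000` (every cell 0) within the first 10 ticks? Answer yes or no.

no

10100100000  (fixed point — unchanged through tick 10)
tick 10 is 10100100000, still not uniform 0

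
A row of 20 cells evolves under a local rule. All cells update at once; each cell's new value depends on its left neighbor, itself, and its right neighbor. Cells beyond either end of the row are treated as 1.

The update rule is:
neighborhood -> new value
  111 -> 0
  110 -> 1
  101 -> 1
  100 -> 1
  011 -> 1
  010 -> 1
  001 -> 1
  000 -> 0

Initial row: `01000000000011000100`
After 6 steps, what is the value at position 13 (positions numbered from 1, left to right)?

1

11100000000111101111
00110000001100111000
11111000011111101101
00001100110000111111
10011111111001100000
11110000001111110001
position 13 holds 1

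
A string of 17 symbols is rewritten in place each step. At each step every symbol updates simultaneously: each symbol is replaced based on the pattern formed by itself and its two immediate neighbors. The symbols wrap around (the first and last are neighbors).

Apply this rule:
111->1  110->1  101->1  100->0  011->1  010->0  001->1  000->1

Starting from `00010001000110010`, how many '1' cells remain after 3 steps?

16

11100110011110100
11101110111111001
11111111111111011
count of 1: 16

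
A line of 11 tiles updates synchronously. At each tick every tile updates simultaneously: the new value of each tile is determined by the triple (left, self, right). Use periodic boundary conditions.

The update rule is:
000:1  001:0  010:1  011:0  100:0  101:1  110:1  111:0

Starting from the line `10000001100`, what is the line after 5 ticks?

10111100100
11000100100
01010100100
01111100101
10000100111

10000100111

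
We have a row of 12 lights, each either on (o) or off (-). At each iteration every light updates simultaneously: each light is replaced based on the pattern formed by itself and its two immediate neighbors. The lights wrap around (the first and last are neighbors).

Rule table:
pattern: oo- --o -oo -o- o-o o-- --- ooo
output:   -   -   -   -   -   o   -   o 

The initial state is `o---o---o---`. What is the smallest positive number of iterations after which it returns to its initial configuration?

4

-o---o---o--
--o---o---o-
---o---o---o
o---o---o---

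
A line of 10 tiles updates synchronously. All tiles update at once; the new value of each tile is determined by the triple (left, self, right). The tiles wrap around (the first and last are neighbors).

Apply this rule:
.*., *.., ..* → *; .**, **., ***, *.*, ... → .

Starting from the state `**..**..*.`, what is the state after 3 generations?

generation 1: ..**..***.
generation 2: .*..**...*
generation 3: .***..*.**

.***..*.**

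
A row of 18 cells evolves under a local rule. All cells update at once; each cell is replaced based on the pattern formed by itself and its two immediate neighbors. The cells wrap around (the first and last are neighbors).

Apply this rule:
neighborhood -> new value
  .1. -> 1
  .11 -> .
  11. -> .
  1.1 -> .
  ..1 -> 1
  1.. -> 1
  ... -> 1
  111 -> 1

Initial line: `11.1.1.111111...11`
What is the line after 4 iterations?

..111111111.111111

iteration 1: 1..1.1..1111.111.1
iteration 2: .111.111.11...1...
iteration 3: 1.1...1....1111111
iteration 4: ..111111111.111111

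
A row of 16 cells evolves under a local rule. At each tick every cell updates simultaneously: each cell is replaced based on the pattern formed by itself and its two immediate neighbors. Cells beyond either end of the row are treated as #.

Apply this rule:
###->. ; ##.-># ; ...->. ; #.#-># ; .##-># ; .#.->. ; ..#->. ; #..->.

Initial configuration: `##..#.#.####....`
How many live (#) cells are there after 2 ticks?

.#...#.##..#....
#.....###.......
count of #: 4

4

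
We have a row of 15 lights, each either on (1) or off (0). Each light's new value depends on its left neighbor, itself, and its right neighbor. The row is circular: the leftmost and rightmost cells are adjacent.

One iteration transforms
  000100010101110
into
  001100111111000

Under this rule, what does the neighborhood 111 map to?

0

At position 12 the neighborhood is 111; the next row has 0 there.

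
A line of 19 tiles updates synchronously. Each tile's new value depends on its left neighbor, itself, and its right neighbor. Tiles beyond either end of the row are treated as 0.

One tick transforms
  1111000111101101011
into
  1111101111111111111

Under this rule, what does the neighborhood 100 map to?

1

At position 4 the neighborhood is 100; the next row has 1 there.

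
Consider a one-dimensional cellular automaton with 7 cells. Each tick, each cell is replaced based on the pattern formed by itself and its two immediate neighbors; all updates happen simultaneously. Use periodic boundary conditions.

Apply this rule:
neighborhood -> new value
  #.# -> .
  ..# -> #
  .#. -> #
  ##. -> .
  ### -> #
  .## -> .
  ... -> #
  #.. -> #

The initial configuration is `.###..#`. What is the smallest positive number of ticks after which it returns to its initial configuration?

7

..#.###
###..#.
.#.###.
##..#.#
#.###..
#..#.##
.###..#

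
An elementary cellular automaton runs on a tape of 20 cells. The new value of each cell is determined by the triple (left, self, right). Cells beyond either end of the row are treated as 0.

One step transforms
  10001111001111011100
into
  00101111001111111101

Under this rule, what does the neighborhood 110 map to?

1

At position 7 the neighborhood is 110; the next row has 1 there.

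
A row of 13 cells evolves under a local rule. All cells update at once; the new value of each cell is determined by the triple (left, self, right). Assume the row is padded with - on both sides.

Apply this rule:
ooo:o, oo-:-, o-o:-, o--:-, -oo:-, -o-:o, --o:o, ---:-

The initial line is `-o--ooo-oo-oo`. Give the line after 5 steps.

oo-o-o-------
---o-o-------
--oo-o-------
-o---o-------
oo--oo-------

oo--oo-------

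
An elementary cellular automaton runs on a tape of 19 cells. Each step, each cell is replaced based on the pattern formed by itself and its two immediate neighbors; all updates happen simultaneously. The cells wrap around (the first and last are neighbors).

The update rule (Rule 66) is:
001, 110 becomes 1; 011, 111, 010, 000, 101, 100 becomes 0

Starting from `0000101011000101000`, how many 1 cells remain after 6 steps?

0001000001001000000
0010000010010000000
0100000100100000000
1000001001000000000
0000010010000000001
0000100100000000010
count of 1: 3

3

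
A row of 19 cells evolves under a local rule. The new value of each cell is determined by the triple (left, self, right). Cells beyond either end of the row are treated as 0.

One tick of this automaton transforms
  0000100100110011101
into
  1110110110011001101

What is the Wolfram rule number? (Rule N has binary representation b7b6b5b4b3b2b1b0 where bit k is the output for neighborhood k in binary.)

213

position 15: 111 → 1  (bit 7 = 1)
position 11: 110 → 1  (bit 6 = 1)
position 17: 101 → 0  (bit 5 = 0)
position 5: 100 → 1  (bit 4 = 1)
position 10: 011 → 0  (bit 3 = 0)
position 4: 010 → 1  (bit 2 = 1)
position 3: 001 → 0  (bit 1 = 0)
position 0: 000 → 1  (bit 0 = 1)
bits b7..b0 = 11010101 = 213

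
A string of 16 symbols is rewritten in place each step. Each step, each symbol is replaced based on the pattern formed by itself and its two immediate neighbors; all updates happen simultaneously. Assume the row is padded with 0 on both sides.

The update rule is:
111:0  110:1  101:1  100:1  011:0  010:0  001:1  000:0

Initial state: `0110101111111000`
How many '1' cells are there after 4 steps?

step 1: 1011010000001100
step 2: 0101101000010110
step 3: 1010110100101011
step 4: 0101011011010101
count of 1: 9

9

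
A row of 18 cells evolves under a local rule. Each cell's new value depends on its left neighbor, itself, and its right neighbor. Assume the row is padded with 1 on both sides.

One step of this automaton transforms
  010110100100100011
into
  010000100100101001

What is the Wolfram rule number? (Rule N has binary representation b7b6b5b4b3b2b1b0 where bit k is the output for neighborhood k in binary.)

position 17: 111 → 1  (bit 7 = 1)
position 4: 110 → 0  (bit 6 = 0)
position 0: 101 → 0  (bit 5 = 0)
position 7: 100 → 0  (bit 4 = 0)
position 3: 011 → 0  (bit 3 = 0)
position 1: 010 → 1  (bit 2 = 1)
position 8: 001 → 0  (bit 1 = 0)
position 14: 000 → 1  (bit 0 = 1)
bits b7..b0 = 10000101 = 133

133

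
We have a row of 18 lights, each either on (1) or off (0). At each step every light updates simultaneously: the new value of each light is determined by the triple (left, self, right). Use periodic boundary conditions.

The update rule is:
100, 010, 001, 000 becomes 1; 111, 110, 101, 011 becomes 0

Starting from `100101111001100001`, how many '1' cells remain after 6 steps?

9

011100000110011110
100011111001100001
011100000110011110  (repeats step 1; period 2)
step 6: 100011111001100001
count of 1: 9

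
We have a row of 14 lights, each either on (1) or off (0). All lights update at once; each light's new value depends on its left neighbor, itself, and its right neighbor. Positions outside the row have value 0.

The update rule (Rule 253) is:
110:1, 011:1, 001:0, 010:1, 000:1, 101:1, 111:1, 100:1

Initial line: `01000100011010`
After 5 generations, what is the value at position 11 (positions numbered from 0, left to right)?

1

01110111011111
01111111111111
01111111111111  (fixed point — unchanged through generation 5)
position 11 holds 1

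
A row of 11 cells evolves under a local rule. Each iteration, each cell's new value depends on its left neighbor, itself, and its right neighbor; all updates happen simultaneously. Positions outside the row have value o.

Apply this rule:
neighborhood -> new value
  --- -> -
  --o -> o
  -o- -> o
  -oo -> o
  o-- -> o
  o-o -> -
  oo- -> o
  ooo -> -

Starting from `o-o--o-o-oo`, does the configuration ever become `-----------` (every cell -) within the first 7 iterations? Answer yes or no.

o-oooo-o-o-
o-o--o-o-o-
o-oooo-o-o-  (repeats iteration 1; period 2)
iteration 7: o-oooo-o-o-
iteration 7 is o-oooo-o-o-, still not uniform -

no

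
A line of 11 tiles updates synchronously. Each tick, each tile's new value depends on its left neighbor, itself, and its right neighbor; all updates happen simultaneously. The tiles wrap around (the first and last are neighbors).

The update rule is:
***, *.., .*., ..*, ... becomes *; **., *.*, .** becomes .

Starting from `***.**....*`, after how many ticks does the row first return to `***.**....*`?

11

**....****.
..****.**..
**.**....**
*....****.*
.****.**...
*.**....***
....****.**
****.**....
.**....****
...****.**.
***.**....*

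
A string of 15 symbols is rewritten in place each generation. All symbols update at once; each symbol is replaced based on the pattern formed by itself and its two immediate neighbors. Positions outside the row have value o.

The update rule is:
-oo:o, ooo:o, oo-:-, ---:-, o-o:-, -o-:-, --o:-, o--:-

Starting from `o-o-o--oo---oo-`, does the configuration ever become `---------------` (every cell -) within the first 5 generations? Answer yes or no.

yes

-------o----o--
---------------
all cells are - at generation 2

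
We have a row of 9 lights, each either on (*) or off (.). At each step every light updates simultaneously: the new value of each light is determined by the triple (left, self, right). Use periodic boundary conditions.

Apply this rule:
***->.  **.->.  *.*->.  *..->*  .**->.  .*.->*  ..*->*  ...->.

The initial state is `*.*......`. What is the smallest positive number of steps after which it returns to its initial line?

4

step 1: *.**....*
step 2: ....*..*.
step 3: ...******
step 4: *.*......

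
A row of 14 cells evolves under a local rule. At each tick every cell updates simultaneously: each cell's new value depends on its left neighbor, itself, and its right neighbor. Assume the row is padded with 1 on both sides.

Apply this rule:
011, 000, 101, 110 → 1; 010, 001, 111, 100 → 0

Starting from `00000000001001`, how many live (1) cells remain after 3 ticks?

10

01111111100001
11000000101101
01011110011111
count of 1: 10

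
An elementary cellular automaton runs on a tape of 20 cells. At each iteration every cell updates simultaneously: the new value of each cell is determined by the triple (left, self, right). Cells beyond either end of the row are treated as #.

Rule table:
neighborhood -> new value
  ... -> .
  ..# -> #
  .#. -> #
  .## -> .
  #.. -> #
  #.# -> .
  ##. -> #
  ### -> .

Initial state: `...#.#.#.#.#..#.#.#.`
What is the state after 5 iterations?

iteration 1: #.##.#.#.#.####.#.#.
iteration 2: #..#.#.#.#....#.#.#.
iteration 3: ####.#.#.##..##.#.#.
iteration 4: ...#.#.#..###.#.#.#.
iteration 5: #.##.#.###..#.#.#.#.

#.##.#.###..#.#.#.#.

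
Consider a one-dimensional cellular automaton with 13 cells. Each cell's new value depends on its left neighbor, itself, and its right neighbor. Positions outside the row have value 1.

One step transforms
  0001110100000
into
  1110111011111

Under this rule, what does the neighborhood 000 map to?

1

At position 1 the neighborhood is 000; the next row has 1 there.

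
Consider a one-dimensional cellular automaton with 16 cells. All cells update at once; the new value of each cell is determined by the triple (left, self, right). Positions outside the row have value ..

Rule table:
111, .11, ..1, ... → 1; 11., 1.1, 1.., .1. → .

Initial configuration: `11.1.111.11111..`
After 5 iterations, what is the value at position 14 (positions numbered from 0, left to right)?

1....11..1111..1
..1111..1111..1.
11111..1111..1..
1111..1111..1..1
111..1111..1..1.
position 14 holds 1

1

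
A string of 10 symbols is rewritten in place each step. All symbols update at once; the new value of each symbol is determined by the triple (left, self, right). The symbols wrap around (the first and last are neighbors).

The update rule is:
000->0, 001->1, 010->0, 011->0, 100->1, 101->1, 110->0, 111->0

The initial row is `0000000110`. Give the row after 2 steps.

0000001001
1000010110

1000010110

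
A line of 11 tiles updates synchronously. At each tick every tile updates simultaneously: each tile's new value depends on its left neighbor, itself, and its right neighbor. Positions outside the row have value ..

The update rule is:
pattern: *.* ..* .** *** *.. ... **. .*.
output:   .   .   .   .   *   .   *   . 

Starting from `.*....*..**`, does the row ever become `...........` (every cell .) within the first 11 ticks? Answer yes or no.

yes

..*....*..*
...*....*..
....*....*.
.....*....*
......*....
.......*...
........*..
.........*.
..........*
...........
all cells are . at tick 10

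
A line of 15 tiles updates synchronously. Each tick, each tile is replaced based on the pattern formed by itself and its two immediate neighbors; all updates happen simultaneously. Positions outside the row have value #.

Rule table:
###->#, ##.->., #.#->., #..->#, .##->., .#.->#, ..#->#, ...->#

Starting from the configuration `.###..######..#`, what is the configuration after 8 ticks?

..#.##.####.##.
###.....##.....
##.#####..#####
#...###.##.####
.###.#......###
..#..#######.##
#####.#####...#
####...###.###.

####...###.###.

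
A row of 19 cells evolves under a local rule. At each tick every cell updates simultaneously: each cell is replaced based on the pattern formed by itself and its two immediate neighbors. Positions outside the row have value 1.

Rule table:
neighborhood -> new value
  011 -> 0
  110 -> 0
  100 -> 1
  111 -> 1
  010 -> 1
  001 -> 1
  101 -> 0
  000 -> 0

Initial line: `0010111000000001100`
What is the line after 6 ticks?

1110010100000010011
1101110110000111101
1000100001001011000
0101110011111000101
0100101101110101100
0111100000100100011

0111100000100100011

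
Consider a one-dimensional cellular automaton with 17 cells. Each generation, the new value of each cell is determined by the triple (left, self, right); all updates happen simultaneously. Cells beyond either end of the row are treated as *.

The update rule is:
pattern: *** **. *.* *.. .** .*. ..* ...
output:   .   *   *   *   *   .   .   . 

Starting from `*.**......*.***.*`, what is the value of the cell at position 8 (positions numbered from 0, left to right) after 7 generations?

*****......**.***
....**.....****..
*...***....*..**.
**..*.**....*.***
.**..****....**..
****.*..**...***.
...**.*.***..*.**
position 8 holds *

*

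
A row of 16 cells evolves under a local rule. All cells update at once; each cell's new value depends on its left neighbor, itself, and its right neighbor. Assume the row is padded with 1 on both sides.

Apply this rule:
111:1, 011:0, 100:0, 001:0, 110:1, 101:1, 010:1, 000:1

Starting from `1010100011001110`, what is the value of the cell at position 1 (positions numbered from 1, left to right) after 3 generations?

1

1111101001000111
1111111001010011
1111111001110001
position 1 holds 1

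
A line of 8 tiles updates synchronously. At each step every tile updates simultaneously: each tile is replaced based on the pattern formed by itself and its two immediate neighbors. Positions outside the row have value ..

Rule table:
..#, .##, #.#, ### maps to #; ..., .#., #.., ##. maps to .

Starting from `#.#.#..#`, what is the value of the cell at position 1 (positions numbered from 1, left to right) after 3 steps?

step 1: .#.#..#.
step 2: #.#..#..
step 3: .#..#...
position 1 holds .

.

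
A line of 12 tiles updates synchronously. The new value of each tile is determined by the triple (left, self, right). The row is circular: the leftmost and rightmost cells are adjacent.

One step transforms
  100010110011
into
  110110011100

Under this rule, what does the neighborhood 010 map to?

At position 4 the neighborhood is 010; the next row has 1 there.

1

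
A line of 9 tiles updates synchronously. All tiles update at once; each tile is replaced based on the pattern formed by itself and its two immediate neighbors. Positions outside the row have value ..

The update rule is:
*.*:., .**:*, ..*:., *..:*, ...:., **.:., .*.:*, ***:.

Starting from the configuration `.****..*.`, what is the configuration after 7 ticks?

.*...*.**
.**..*.*.
.*.*.*.**
.*.*.*.*.
.*.*.*.**  (repeats tick 3; period 2)
tick 7: .*.*.*.**

.*.*.*.**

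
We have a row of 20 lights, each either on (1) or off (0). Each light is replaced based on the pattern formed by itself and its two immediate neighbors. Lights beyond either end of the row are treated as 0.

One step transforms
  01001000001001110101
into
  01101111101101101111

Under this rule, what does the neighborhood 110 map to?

At position 15 the neighborhood is 110; the next row has 0 there.

0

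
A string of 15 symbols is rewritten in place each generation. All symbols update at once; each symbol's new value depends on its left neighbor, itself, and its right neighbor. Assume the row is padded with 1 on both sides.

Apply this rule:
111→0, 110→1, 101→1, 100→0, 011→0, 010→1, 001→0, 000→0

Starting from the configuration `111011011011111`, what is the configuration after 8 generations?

001101101100000
000110110100000
000011011100000
000001100100000
000000100100000
000000100100000  (fixed point — unchanged through generation 8)

000000100100000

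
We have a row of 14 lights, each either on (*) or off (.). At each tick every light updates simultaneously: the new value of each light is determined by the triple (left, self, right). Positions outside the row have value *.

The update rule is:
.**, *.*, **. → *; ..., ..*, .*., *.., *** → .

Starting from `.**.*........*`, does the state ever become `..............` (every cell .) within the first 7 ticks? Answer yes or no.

no

****.........*
...*.........*
.............*
.............*  (fixed point — unchanged through tick 7)
tick 7 is .............*, still not uniform .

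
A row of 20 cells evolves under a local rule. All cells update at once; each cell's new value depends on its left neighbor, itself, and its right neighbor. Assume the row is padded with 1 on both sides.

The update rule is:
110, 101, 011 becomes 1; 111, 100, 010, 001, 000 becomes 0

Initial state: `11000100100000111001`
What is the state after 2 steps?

10000000000000010001

step 1: 01000000000000101001
step 2: 10000000000000010001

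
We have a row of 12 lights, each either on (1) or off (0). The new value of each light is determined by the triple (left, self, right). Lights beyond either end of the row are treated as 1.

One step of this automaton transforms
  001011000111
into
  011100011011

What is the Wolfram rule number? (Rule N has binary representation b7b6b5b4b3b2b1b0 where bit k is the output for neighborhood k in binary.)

167

position 10: 111 → 1  (bit 7 = 1)
position 5: 110 → 0  (bit 6 = 0)
position 3: 101 → 1  (bit 5 = 1)
position 0: 100 → 0  (bit 4 = 0)
position 4: 011 → 0  (bit 3 = 0)
position 2: 010 → 1  (bit 2 = 1)
position 1: 001 → 1  (bit 1 = 1)
position 7: 000 → 1  (bit 0 = 1)
bits b7..b0 = 10100111 = 167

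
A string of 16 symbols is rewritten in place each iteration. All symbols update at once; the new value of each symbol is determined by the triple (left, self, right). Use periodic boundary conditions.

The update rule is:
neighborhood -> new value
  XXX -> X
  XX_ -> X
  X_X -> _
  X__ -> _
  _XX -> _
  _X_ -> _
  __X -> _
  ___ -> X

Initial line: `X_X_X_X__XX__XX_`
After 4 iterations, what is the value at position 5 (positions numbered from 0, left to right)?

X

__________X___X_
XXXXXXXXX___X___
_XXXXXXXX_X___X_
__XXXXXXX___X___
position 5 holds X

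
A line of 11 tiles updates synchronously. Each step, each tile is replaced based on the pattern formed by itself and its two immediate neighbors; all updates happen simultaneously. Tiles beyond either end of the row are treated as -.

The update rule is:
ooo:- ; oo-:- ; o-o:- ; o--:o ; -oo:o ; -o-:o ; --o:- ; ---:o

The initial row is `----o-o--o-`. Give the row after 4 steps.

o---o-o--o-

step 1: ooo-o-oo-oo
step 2: o---o-o--o-
step 3: ooo-o-oo-oo  (repeats step 1; period 2)
step 4: o---o-o--o-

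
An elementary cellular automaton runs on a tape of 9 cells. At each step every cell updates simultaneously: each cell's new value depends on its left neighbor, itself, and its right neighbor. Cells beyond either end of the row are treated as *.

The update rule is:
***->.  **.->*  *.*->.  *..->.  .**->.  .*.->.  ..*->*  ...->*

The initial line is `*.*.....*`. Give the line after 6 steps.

*...****.
*.**...*.
*..*.**..
*.*...*.*
*...**...
*.**.*.**

*.**.*.**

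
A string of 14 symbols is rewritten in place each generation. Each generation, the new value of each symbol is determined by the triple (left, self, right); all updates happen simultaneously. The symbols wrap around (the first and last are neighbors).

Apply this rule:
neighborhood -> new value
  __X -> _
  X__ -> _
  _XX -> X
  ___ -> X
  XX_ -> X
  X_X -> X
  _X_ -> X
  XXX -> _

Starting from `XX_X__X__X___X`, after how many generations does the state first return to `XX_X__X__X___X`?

12

_XXX__X__X_X_X
XX_X__X__XXXXX
_XXX__X__X____
_X_X__X__X_XXX
XXXX__X__XXX_X
___X__X__X_XXX
_X_X__X__XXX_X
XXXX__X__X_XXX
___X__X__XXX__
XX_X__X__X_X_X
_XXX__X__XXXXX
XX_X__X__X___X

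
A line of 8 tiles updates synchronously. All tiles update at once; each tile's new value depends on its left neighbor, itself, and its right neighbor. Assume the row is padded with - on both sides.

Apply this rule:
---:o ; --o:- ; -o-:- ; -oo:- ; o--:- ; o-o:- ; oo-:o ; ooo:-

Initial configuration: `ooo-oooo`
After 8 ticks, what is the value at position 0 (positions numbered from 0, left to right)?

tick 1: --o----o
tick 2: o---oo--
tick 3: --o--o-o
tick 4: o-------
tick 5: --oooooo
tick 6: o------o
tick 7: --oooo--
tick 8: o----o-o
position 0 holds o

o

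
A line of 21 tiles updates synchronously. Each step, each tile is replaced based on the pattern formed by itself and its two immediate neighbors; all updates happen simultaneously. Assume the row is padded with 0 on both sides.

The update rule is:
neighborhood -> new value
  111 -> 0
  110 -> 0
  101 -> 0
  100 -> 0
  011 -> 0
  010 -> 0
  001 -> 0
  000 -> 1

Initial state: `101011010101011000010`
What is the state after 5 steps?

000000000000000011000

000000000000000011000
111111111111111000011
000000000000000011000  (repeats step 1; period 2)
step 5: 000000000000000011000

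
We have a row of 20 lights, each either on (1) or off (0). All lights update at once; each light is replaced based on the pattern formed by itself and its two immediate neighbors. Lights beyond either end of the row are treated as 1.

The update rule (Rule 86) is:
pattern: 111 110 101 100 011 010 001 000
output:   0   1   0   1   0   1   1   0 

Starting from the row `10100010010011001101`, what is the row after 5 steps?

10010110111111101110

10110111111101110100
10010000000100010111
11111000001110110000
00001100010010011001
10010110111111101110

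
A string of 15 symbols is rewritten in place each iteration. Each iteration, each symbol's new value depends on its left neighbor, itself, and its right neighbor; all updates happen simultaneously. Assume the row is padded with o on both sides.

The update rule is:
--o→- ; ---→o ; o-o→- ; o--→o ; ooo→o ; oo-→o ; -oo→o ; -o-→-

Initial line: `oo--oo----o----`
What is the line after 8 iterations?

iteration 1: ooo-ooooo--ooo-
iteration 2: ooo-oooooo-ooo-
iteration 3: ooo-oooooo-ooo-  (fixed point — unchanged through iteration 8)

ooo-oooooo-ooo-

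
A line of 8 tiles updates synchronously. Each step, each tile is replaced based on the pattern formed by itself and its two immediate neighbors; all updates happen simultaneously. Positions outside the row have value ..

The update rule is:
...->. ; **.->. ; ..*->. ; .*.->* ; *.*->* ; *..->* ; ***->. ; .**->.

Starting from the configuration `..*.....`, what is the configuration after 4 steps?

..**....
....*...
....**..
......*.

......*.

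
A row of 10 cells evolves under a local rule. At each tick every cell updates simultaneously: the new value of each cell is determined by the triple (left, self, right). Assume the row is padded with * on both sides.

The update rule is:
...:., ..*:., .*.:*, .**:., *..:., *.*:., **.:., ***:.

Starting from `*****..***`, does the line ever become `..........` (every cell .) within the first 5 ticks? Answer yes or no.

tick 1: ..........
all cells are . at tick 1

yes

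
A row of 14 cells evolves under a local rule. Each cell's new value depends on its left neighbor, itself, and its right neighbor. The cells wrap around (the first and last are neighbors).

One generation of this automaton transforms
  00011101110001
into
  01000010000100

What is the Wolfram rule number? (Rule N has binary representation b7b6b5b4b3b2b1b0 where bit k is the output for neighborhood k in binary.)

position 4: 111 → 0  (bit 7 = 0)
position 5: 110 → 0  (bit 6 = 0)
position 6: 101 → 1  (bit 5 = 1)
position 0: 100 → 0  (bit 4 = 0)
position 3: 011 → 0  (bit 3 = 0)
position 13: 010 → 0  (bit 2 = 0)
position 2: 001 → 0  (bit 1 = 0)
position 1: 000 → 1  (bit 0 = 1)
bits b7..b0 = 00100001 = 33

33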